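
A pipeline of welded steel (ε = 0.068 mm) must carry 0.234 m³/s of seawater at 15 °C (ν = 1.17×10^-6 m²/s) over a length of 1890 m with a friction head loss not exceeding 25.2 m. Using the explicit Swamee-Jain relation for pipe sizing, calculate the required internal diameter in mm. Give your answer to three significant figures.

D ≈ 352 mm

Swamee-Jain (Type III): D = 0.66·[ε^1.25·(LQ²/(gh_f))^4.75 + ν·Q^9.4·(L/(gh_f))^5.2]^0.04
LQ²/(gh_f) = 0.4186; L/(gh_f) = 7.645
Term 1 = ε^1.25·(…)^4.75 = 9.87×10^-8; Term 2 = ν·Q^9.4·(…)^5.2 = 5.40×10^-8
D = 0.66·(9.87×10^-8 + 5.40×10^-8)^0.04 = 0.3523 m = 352 mm
Check: V = 2.40 m/s, Re = 7.23×10^5, f = 0.01500, h_f = 23.6 m ≈ 25.2 m ✓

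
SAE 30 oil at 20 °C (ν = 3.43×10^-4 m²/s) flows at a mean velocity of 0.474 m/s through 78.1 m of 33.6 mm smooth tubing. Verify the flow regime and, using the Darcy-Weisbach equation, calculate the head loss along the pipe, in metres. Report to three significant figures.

Re = VD/ν = 0.474·0.03360/3.43×10^-4 = 46.4 → laminar (Re < 2300)
f = 64/Re = 1.378
h_f = f(L/D)V²/(2g) = 1.378·(78.1/0.03360)·0.474²/(2·9.81) = 36.69 m

h_f ≈ 36.7 m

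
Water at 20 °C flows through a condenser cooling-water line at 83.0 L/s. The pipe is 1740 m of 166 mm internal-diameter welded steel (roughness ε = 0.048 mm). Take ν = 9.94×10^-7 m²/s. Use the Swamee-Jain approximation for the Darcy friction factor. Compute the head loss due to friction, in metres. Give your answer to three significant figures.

V = 4Q/(πD²) = 4·0.0830/(π·0.166²) = 3.835 m/s
Re = VD/ν = 3.835·0.166/9.94×10^-7 = 6.40×10^5 → turbulent
ε/D = 0.048/166 = 2.89×10^-4
Swamee-Jain: f = 0.01603
h_f = f(L/D)V²/(2g) = 0.01603·(1740/0.166)·3.835²/(2·9.81) = 125.9 m

h_f ≈ 126 m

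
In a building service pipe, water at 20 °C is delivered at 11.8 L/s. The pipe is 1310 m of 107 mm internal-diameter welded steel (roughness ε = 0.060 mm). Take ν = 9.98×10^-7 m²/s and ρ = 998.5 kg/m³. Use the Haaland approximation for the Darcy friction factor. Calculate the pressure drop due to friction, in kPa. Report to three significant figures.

V = 4Q/(πD²) = 4·0.0118/(π·0.107²) = 1.312 m/s
Re = VD/ν = 1.312·0.107/9.98×10^-7 = 1.41×10^5 → turbulent
ε/D = 0.060/107 = 5.61×10^-4
Haaland: f = 0.01956
h_f = f(L/D)V²/(2g) = 0.01956·(1310/0.107)·1.312²/(2·9.81) = 21.02 m
Δp = ρg·h_f = 998.5·9.81·21.02 = 205.9 kPa

Δp ≈ 206 kPa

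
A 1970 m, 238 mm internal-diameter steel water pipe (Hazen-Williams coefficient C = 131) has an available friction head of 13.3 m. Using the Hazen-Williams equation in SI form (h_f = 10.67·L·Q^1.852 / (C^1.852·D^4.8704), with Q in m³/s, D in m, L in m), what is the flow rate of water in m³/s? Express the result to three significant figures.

Rearranging: Q = [h_f·C^1.852·D^4.8704 / (10.67·L)]^(1/1.852)
Q = [13.3·131^1.852·0.238^4.8704 / (10.67·1970)]^0.540 = 0.05631 m³/s

Q ≈ 0.0563 m³/s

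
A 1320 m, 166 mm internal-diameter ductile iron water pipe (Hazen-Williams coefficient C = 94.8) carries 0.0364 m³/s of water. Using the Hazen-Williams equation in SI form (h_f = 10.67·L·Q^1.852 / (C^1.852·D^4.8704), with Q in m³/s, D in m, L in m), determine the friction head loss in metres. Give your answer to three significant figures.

h_f = 10.67·1320·0.0364^1.852 / (94.8^1.852·0.166^4.8704) = 41.81 m

h_f ≈ 41.8 m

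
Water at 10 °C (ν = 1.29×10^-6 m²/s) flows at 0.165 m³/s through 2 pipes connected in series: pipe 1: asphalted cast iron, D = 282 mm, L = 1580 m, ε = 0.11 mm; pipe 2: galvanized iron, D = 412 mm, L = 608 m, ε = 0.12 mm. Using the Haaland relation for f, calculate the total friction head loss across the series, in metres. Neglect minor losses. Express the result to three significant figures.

Pipe 1: V = 2.642 m/s, Re = 5.78×10^5, ε/D = 3.90×10^-4, f = 0.01671, h_1 = f(L/D)V²/2g = 33.31 m
Pipe 2: V = 1.238 m/s, Re = 3.95×10^5, ε/D = 2.91×10^-4, f = 0.01636, h_2 = f(L/D)V²/2g = 1.884 m
Series → Q common, losses add: H = Σh = 35.20 m

H ≈ 35.2 m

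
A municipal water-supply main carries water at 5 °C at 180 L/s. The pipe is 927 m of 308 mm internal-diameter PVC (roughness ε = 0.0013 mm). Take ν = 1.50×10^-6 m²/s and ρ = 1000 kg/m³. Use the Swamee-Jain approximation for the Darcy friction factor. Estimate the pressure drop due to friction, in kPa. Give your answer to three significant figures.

V = 4Q/(πD²) = 4·0.180/(π·0.308²) = 2.416 m/s
Re = VD/ν = 2.416·0.308/1.50×10^-6 = 4.96×10^5 → turbulent
ε/D = 0.0013/308 = 4.22×10^-6
Swamee-Jain: f = 0.01318
h_f = f(L/D)V²/(2g) = 0.01318·(927/0.308)·2.416²/(2·9.81) = 11.80 m
Δp = ρg·h_f = 1000·9.81·11.80 = 115.7 kPa

Δp ≈ 116 kPa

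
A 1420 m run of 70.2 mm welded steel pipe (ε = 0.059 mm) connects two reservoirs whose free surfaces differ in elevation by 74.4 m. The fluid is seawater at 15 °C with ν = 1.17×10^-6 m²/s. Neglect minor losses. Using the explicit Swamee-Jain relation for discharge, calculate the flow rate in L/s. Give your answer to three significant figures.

Swamee-Jain (Type II): Q = -0.965·√(gD⁵h_f/L)·ln[ε/(3.7D) + √(3.17ν²L/(gD³h_f))]
√(gD⁵h_f/L) = √(9.81·0.0702⁵·74.4/1420) = 9.361×10^-4
ε/(3.7D) = 2.27×10^-4; √(3.17ν²L/(gD³h_f)) = 1.56×10^-4
Q = -0.965·9.361×10^-4·ln(3.834×10^-4) = 0.007106 m³/s
Check: V = 1.84 m/s, Re = 1.10×10^5, f = 0.02156, h_f = 74.9 m ≈ 74.4 m ✓

Q ≈ 7.11 L/s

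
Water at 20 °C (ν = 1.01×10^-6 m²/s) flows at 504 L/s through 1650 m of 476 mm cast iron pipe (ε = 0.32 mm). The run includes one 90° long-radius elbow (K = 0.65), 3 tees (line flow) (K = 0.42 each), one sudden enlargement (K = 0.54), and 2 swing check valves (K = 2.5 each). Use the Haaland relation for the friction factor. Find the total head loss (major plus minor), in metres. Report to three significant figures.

H_L ≈ 28.8 m

V = 4Q/(πD²) = 2.832 m/s; V²/2g = 0.4088 m
Re = 1.33×10^6, ε/D = 6.72×10^-4 → f = 0.01817 (Haaland)
Major: h_f = f(L/D)·V²/2g = 0.01817·3466·0.4088 = 25.75 m
Minor: ΣK = 7.45; h_m = ΣK·V²/2g = 3.046 m
Total H_L = 25.75 + 3.046 = 28.80 m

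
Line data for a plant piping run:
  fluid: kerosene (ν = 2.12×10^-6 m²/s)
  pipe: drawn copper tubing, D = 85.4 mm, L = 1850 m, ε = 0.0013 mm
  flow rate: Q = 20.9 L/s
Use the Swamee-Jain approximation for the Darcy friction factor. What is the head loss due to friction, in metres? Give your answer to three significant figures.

V = 4Q/(πD²) = 4·0.0209/(π·0.0854²) = 3.649 m/s
Re = VD/ν = 3.649·0.0854/2.12×10^-6 = 1.47×10^5 → turbulent
ε/D = 0.0013/85.4 = 1.52×10^-5
Swamee-Jain: f = 0.01662
h_f = f(L/D)V²/(2g) = 0.01662·(1850/0.0854)·3.649²/(2·9.81) = 244.4 m

h_f ≈ 244 m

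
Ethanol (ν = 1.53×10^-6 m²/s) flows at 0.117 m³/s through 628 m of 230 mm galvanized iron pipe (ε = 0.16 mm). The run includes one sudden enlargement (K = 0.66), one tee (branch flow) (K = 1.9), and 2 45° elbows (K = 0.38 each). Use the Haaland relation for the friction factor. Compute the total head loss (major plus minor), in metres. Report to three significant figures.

V = 4Q/(πD²) = 2.816 m/s; V²/2g = 0.4042 m
Re = 4.23×10^5, ε/D = 6.96×10^-4 → f = 0.01883 (Haaland)
Major: h_f = f(L/D)·V²/2g = 0.01883·2730·0.4042 = 20.78 m
Minor: ΣK = 3.32; h_m = ΣK·V²/2g = 1.342 m
Total H_L = 20.78 + 1.342 = 22.13 m

H_L ≈ 22.1 m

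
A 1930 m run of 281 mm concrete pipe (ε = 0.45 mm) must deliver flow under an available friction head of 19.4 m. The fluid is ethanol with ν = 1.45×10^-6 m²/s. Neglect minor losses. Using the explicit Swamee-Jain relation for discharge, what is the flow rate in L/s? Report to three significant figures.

Q ≈ 96.7 L/s

Swamee-Jain (Type II): Q = -0.965·√(gD⁵h_f/L)·ln[ε/(3.7D) + √(3.17ν²L/(gD³h_f))]
√(gD⁵h_f/L) = √(9.81·0.281⁵·19.4/1930) = 0.01314
ε/(3.7D) = 4.33×10^-4; √(3.17ν²L/(gD³h_f)) = 5.52×10^-5
Q = -0.965·0.01314·ln(4.880×10^-4) = 0.09672 m³/s
Check: V = 1.56 m/s, Re = 3.02×10^5, f = 0.02294, h_f = 19.5 m ≈ 19.4 m ✓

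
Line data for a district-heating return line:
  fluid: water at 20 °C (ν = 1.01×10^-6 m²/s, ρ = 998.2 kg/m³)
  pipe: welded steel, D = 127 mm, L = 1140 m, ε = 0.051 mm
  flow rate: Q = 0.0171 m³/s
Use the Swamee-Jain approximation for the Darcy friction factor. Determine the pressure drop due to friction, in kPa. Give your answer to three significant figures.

V = 4Q/(πD²) = 4·0.0171/(π·0.127²) = 1.350 m/s
Re = VD/ν = 1.350·0.127/1.01×10^-6 = 1.70×10^5 → turbulent
ε/D = 0.051/127 = 4.02×10^-4
Swamee-Jain: f = 0.01871
h_f = f(L/D)V²/(2g) = 0.01871·(1140/0.127)·1.350²/(2·9.81) = 15.60 m
Δp = ρg·h_f = 998.2·9.81·15.60 = 152.8 kPa

Δp ≈ 153 kPa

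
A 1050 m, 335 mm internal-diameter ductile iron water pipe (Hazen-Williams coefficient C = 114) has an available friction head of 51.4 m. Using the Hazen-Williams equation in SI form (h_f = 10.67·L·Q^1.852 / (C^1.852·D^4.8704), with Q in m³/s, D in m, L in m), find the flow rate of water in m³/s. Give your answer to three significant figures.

Q ≈ 0.351 m³/s

Rearranging: Q = [h_f·C^1.852·D^4.8704 / (10.67·L)]^(1/1.852)
Q = [51.4·114^1.852·0.335^4.8704 / (10.67·1050)]^0.540 = 0.3509 m³/s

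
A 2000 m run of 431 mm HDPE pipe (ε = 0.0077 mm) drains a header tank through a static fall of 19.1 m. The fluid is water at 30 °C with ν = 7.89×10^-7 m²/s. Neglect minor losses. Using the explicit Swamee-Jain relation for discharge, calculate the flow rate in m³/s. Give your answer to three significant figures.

Q ≈ 0.388 m³/s

Swamee-Jain (Type II): Q = -0.965·√(gD⁵h_f/L)·ln[ε/(3.7D) + √(3.17ν²L/(gD³h_f))]
√(gD⁵h_f/L) = √(9.81·0.431⁵·19.1/2000) = 0.03733
ε/(3.7D) = 4.83×10^-6; √(3.17ν²L/(gD³h_f)) = 1.62×10^-5
Q = -0.965·0.03733·ln(2.105×10^-5) = 0.3879 m³/s
Check: V = 2.66 m/s, Re = 1.45×10^6, f = 0.01144, h_f = 19.1 m ≈ 19.1 m ✓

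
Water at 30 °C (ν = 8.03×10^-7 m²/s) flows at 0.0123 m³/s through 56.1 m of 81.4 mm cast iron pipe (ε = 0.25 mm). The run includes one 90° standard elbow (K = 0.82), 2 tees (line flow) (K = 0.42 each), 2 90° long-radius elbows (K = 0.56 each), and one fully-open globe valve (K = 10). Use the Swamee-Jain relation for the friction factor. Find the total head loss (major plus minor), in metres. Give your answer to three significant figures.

H_L ≈ 8.95 m

V = 4Q/(πD²) = 2.364 m/s; V²/2g = 0.2847 m
Re = 2.40×10^5, ε/D = 0.00307 → f = 0.02706 (Swamee-Jain)
Major: h_f = f(L/D)·V²/2g = 0.02706·689.2·0.2847 = 5.310 m
Minor: ΣK = 12.8; h_m = ΣK·V²/2g = 3.639 m
Total H_L = 5.310 + 3.639 = 8.948 m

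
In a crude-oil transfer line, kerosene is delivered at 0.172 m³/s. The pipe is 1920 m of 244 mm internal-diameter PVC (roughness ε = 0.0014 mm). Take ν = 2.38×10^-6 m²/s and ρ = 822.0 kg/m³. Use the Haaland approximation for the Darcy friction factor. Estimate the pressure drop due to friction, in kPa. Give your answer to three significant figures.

Δp ≈ 604 kPa

V = 4Q/(πD²) = 4·0.172/(π·0.244²) = 3.678 m/s
Re = VD/ν = 3.678·0.244/2.38×10^-6 = 3.77×10^5 → turbulent
ε/D = 0.0014/244 = 5.74×10^-6
Haaland: f = 0.01380
h_f = f(L/D)V²/(2g) = 0.01380·(1920/0.244)·3.678²/(2·9.81) = 74.89 m
Δp = ρg·h_f = 822.0·9.81·74.89 = 603.9 kPa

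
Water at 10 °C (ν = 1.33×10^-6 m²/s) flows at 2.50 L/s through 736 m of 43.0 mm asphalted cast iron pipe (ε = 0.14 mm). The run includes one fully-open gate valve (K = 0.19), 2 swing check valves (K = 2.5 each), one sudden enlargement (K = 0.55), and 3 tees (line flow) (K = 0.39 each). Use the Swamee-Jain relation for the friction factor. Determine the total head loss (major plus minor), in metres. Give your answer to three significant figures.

H_L ≈ 76.6 m

V = 4Q/(πD²) = 1.722 m/s; V²/2g = 0.1511 m
Re = 5.57×10^4, ε/D = 0.00326 → f = 0.02921 (Swamee-Jain)
Major: h_f = f(L/D)·V²/2g = 0.02921·17116·0.1511 = 75.53 m
Minor: ΣK = 6.91; h_m = ΣK·V²/2g = 1.044 m
Total H_L = 75.53 + 1.044 = 76.57 m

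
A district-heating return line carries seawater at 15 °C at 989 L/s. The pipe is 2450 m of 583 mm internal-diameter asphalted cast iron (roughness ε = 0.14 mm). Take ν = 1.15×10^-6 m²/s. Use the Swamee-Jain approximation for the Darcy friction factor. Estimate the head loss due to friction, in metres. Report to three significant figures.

h_f ≈ 43.5 m

V = 4Q/(πD²) = 4·0.989/(π·0.583²) = 3.705 m/s
Re = VD/ν = 3.705·0.583/1.15×10^-6 = 1.88×10^6 → turbulent
ε/D = 0.14/583 = 2.40×10^-4
Swamee-Jain: f = 0.01481
h_f = f(L/D)V²/(2g) = 0.01481·(2450/0.583)·3.705²/(2·9.81) = 43.54 m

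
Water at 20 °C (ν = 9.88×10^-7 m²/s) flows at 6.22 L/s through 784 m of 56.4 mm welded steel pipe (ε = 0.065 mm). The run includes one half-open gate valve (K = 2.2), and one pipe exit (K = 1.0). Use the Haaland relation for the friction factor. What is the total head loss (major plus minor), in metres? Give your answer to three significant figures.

V = 4Q/(πD²) = 2.490 m/s; V²/2g = 0.3159 m
Re = 1.42×10^5, ε/D = 0.00115 → f = 0.02192 (Haaland)
Major: h_f = f(L/D)·V²/2g = 0.02192·13901·0.3159 = 96.24 m
Minor: ΣK = 3.20; h_m = ΣK·V²/2g = 1.011 m
Total H_L = 96.24 + 1.011 = 97.25 m

H_L ≈ 97.3 m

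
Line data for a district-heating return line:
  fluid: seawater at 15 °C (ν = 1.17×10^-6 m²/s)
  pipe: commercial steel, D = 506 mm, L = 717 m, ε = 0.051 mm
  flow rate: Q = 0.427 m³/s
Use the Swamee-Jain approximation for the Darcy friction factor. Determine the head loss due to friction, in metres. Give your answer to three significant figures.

h_f ≈ 4.43 m

V = 4Q/(πD²) = 4·0.427/(π·0.506²) = 2.123 m/s
Re = VD/ν = 2.123·0.506/1.17×10^-6 = 9.18×10^5 → turbulent
ε/D = 0.051/506 = 1.01×10^-4
Swamee-Jain: f = 0.01362
h_f = f(L/D)V²/(2g) = 0.01362·(717/0.506)·2.123²/(2·9.81) = 4.434 m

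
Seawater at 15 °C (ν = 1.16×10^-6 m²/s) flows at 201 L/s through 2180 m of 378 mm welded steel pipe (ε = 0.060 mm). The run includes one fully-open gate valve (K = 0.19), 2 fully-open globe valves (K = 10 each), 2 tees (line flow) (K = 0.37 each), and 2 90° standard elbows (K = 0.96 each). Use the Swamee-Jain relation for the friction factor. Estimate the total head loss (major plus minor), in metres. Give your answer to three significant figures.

V = 4Q/(πD²) = 1.791 m/s; V²/2g = 0.1635 m
Re = 5.84×10^5, ε/D = 1.59×10^-4 → f = 0.01489 (Swamee-Jain)
Major: h_f = f(L/D)·V²/2g = 0.01489·5767·0.1635 = 14.05 m
Minor: ΣK = 22.9; h_m = ΣK·V²/2g = 3.736 m
Total H_L = 14.05 + 3.736 = 17.78 m

H_L ≈ 17.8 m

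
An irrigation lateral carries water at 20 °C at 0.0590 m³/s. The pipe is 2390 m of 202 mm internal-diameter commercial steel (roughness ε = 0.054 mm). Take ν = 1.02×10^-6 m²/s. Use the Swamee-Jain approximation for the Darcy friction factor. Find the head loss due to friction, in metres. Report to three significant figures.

h_f ≈ 33.8 m

V = 4Q/(πD²) = 4·0.0590/(π·0.202²) = 1.841 m/s
Re = VD/ν = 1.841·0.202/1.02×10^-6 = 3.65×10^5 → turbulent
ε/D = 0.054/202 = 2.67×10^-4
Swamee-Jain: f = 0.01652
h_f = f(L/D)V²/(2g) = 0.01652·(2390/0.202)·1.841²/(2·9.81) = 33.77 m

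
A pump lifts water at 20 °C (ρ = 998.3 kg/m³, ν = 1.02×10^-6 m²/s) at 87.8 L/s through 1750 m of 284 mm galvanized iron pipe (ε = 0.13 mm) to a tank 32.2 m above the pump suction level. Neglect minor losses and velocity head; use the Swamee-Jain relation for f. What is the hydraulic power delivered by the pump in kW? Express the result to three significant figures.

P_hyd ≈ 36.9 kW

V = 4Q/(πD²) = 1.386 m/s; Re = 3.86×10^5; ε/D = 4.58×10^-4; f = 0.01777
h_f = f(L/D)V²/2g = 10.72 m
Total head H = z + h_f = 32.2 + 10.72 = 42.92 m
P_hyd = ρgQH = 998.3·9.81·0.0878·42.92 = 36.91 kW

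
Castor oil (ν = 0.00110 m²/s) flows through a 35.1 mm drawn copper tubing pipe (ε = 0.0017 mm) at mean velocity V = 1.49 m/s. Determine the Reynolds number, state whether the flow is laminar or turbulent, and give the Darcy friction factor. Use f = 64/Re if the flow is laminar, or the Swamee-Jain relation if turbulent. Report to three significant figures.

Re = VD/ν = 1.490·0.0351/0.00110 = 47.5
Re < 2300 → laminar → f = 64/Re = 1.346

Re ≈ 47.5; laminar; f = 64/Re ≈ 1.35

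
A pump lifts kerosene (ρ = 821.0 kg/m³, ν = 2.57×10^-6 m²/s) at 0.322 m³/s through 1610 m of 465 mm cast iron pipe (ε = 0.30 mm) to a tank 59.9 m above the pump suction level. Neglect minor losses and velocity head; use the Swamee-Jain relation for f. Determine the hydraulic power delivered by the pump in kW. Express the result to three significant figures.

P_hyd ≈ 187 kW

V = 4Q/(πD²) = 1.896 m/s; Re = 3.43×10^5; ε/D = 6.45×10^-4; f = 0.01897
h_f = f(L/D)V²/2g = 12.03 m
Total head H = z + h_f = 59.9 + 12.03 = 71.93 m
P_hyd = ρgQH = 821.0·9.81·0.322·71.93 = 186.6 kW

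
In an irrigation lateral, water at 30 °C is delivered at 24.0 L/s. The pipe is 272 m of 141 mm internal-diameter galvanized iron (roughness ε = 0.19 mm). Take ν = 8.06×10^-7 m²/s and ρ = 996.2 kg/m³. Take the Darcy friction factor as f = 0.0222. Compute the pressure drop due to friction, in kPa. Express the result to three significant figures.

V = 4Q/(πD²) = 4·0.0240/(π·0.141²) = 1.537 m/s
h_f = f(L/D)V²/(2g) = 0.02220·(272/0.141)·1.537²/(2·9.81) = 5.157 m
Δp = ρg·h_f = 996.2·9.81·5.157 = 50.39 kPa

Δp ≈ 50.4 kPa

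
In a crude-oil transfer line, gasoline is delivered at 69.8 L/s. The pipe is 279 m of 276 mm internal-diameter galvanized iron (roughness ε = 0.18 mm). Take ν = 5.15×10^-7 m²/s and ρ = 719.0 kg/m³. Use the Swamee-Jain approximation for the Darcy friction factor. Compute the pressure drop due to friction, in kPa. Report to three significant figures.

Δp ≈ 9.15 kPa

V = 4Q/(πD²) = 4·0.0698/(π·0.276²) = 1.167 m/s
Re = VD/ν = 1.167·0.276/5.15×10^-7 = 6.25×10^5 → turbulent
ε/D = 0.18/276 = 6.52×10^-4
Swamee-Jain: f = 0.01851
h_f = f(L/D)V²/(2g) = 0.01851·(279/0.276)·1.167²/(2·9.81) = 1.298 m
Δp = ρg·h_f = 719.0·9.81·1.298 = 9.154 kPa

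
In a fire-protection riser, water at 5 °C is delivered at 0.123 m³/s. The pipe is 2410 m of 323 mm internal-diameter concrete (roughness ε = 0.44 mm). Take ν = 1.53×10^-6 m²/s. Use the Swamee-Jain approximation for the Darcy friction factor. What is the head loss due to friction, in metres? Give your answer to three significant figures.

h_f ≈ 18.9 m

V = 4Q/(πD²) = 4·0.123/(π·0.323²) = 1.501 m/s
Re = VD/ν = 1.501·0.323/1.53×10^-6 = 3.17×10^5 → turbulent
ε/D = 0.44/323 = 0.00136
Swamee-Jain: f = 0.02209
h_f = f(L/D)V²/(2g) = 0.02209·(2410/0.323)·1.501²/(2·9.81) = 18.93 m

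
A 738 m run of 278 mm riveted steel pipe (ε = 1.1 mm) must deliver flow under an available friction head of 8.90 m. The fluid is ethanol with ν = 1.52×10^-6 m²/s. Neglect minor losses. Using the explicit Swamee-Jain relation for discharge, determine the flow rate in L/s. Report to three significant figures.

Swamee-Jain (Type II): Q = -0.965·√(gD⁵h_f/L)·ln[ε/(3.7D) + √(3.17ν²L/(gD³h_f))]
√(gD⁵h_f/L) = √(9.81·0.278⁵·8.90/738) = 0.01402
ε/(3.7D) = 0.00107; √(3.17ν²L/(gD³h_f)) = 5.37×10^-5
Q = -0.965·0.01402·ln(0.001123) = 0.09186 m³/s
Check: V = 1.51 m/s, Re = 2.77×10^5, f = 0.02888, h_f = 8.95 m ≈ 8.90 m ✓

Q ≈ 91.9 L/s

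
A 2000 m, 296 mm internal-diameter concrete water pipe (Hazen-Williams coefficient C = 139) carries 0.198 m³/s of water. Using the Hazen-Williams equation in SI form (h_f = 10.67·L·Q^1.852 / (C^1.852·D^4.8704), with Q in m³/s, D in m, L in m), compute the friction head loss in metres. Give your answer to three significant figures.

h_f = 10.67·2000·0.198^1.852 / (139^1.852·0.296^4.8704) = 42.93 m

h_f ≈ 42.9 m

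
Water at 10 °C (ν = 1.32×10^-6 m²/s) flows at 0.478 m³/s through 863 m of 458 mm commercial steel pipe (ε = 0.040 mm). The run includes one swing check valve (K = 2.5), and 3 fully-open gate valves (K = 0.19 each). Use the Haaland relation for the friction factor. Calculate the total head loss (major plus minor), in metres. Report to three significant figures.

H_L ≈ 11.9 m

V = 4Q/(πD²) = 2.901 m/s; V²/2g = 0.4291 m
Re = 1.01×10^6, ε/D = 8.73×10^-5 → f = 0.01313 (Haaland)
Major: h_f = f(L/D)·V²/2g = 0.01313·1884·0.4291 = 10.61 m
Minor: ΣK = 3.07; h_m = ΣK·V²/2g = 1.317 m
Total H_L = 10.61 + 1.317 = 11.93 m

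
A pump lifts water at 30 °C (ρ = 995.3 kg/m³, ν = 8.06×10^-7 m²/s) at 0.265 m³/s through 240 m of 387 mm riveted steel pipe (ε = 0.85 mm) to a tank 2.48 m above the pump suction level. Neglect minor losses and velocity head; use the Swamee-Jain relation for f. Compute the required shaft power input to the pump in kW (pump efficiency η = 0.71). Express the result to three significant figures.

V = 4Q/(πD²) = 2.253 m/s; Re = 1.08×10^6; ε/D = 0.00220; f = 0.02424
h_f = f(L/D)V²/2g = 3.889 m
Total head H = z + h_f = 2.48 + 3.889 = 6.369 m
P_hyd = ρgQH = 995.3·9.81·0.265·6.369 = 16.48 kW
P_shaft = P_hyd/η = 16.48/0.71 = 23.21 kW

P_shaft ≈ 23.2 kW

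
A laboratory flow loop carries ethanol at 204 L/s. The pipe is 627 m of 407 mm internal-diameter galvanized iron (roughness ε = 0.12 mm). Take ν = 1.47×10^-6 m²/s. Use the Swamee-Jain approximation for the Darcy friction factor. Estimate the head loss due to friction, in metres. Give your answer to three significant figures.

V = 4Q/(πD²) = 4·0.204/(π·0.407²) = 1.568 m/s
Re = VD/ν = 1.568·0.407/1.47×10^-6 = 4.34×10^5 → turbulent
ε/D = 0.12/407 = 2.95×10^-4
Swamee-Jain: f = 0.01650
h_f = f(L/D)V²/(2g) = 0.01650·(627/0.407)·1.568²/(2·9.81) = 3.185 m

h_f ≈ 3.19 m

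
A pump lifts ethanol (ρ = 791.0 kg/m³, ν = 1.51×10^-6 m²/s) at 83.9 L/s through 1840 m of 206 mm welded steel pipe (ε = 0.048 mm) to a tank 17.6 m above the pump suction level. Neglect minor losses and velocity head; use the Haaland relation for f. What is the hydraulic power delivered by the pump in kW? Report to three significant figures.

P_hyd ≈ 41.7 kW

V = 4Q/(πD²) = 2.517 m/s; Re = 3.43×10^5; ε/D = 2.33×10^-4; f = 0.01610
h_f = f(L/D)V²/2g = 46.44 m
Total head H = z + h_f = 17.6 + 46.44 = 64.04 m
P_hyd = ρgQH = 791.0·9.81·0.0839·64.04 = 41.69 kW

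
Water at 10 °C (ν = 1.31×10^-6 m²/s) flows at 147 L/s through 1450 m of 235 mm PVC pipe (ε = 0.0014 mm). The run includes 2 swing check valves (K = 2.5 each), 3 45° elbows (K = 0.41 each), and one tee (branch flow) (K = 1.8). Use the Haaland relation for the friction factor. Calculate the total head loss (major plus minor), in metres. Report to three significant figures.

H_L ≈ 50.6 m

V = 4Q/(πD²) = 3.389 m/s; V²/2g = 0.5854 m
Re = 6.08×10^5, ε/D = 5.96×10^-6 → f = 0.01269 (Haaland)
Major: h_f = f(L/D)·V²/2g = 0.01269·6170·0.5854 = 45.85 m
Minor: ΣK = 8.03; h_m = ΣK·V²/2g = 4.701 m
Total H_L = 45.85 + 4.701 = 50.55 m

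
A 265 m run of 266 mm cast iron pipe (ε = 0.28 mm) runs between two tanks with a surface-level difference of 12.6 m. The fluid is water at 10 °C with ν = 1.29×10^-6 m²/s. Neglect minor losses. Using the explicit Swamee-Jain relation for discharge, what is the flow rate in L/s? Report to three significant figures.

Q ≈ 194 L/s

Swamee-Jain (Type II): Q = -0.965·√(gD⁵h_f/L)·ln[ε/(3.7D) + √(3.17ν²L/(gD³h_f))]
√(gD⁵h_f/L) = √(9.81·0.266⁵·12.6/265) = 0.02492
ε/(3.7D) = 2.84×10^-4; √(3.17ν²L/(gD³h_f)) = 2.45×10^-5
Q = -0.965·0.02492·ln(3.090×10^-4) = 0.1944 m³/s
Check: V = 3.50 m/s, Re = 7.21×10^5, f = 0.02039, h_f = 12.7 m ≈ 12.6 m ✓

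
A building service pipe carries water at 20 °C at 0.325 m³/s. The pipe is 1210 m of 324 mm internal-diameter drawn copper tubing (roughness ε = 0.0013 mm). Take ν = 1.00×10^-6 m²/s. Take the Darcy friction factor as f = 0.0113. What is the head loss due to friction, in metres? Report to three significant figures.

h_f ≈ 33.4 m

V = 4Q/(πD²) = 4·0.325/(π·0.324²) = 3.942 m/s
h_f = f(L/D)V²/(2g) = 0.01130·(1210/0.324)·3.942²/(2·9.81) = 33.42 m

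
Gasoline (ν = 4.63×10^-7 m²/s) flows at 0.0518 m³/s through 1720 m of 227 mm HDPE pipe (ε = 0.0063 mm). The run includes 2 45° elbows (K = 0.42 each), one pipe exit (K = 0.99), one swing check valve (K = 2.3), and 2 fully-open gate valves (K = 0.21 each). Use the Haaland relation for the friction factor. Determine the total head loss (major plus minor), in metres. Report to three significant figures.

V = 4Q/(πD²) = 1.280 m/s; V²/2g = 0.08350 m
Re = 6.28×10^5, ε/D = 2.78×10^-5 → f = 0.01294 (Haaland)
Major: h_f = f(L/D)·V²/2g = 0.01294·7577·0.08350 = 8.184 m
Minor: ΣK = 4.55; h_m = ΣK·V²/2g = 0.3799 m
Total H_L = 8.184 + 0.3799 = 8.564 m

H_L ≈ 8.56 m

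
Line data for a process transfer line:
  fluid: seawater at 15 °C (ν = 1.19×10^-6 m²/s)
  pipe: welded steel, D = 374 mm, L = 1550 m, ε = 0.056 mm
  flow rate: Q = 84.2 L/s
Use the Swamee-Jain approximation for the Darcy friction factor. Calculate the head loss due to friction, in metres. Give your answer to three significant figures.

V = 4Q/(πD²) = 4·0.0842/(π·0.374²) = 0.7664 m/s
Re = VD/ν = 0.7664·0.374/1.19×10^-6 = 2.41×10^5 → turbulent
ε/D = 0.056/374 = 1.50×10^-4
Swamee-Jain: f = 0.01634
h_f = f(L/D)V²/(2g) = 0.01634·(1550/0.374)·0.7664²/(2·9.81) = 2.028 m

h_f ≈ 2.03 m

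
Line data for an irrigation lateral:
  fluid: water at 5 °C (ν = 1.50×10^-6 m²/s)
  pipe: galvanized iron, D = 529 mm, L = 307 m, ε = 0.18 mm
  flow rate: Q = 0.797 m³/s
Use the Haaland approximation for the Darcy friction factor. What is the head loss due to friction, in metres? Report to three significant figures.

h_f ≈ 6.16 m

V = 4Q/(πD²) = 4·0.797/(π·0.529²) = 3.626 m/s
Re = VD/ν = 3.626·0.529/1.50×10^-6 = 1.28×10^6 → turbulent
ε/D = 0.18/529 = 3.40×10^-4
Haaland: f = 0.01584
h_f = f(L/D)V²/(2g) = 0.01584·(307/0.529)·3.626²/(2·9.81) = 6.159 m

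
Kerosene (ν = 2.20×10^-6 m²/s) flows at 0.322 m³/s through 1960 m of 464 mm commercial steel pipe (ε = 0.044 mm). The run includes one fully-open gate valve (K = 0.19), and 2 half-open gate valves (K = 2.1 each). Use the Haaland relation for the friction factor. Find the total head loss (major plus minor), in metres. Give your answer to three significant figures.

H_L ≈ 12.2 m

V = 4Q/(πD²) = 1.904 m/s; V²/2g = 0.1848 m
Re = 4.02×10^5, ε/D = 9.48×10^-5 → f = 0.01459 (Haaland)
Major: h_f = f(L/D)·V²/2g = 0.01459·4224·0.1848 = 11.39 m
Minor: ΣK = 4.39; h_m = ΣK·V²/2g = 0.8114 m
Total H_L = 11.39 + 0.8114 = 12.21 m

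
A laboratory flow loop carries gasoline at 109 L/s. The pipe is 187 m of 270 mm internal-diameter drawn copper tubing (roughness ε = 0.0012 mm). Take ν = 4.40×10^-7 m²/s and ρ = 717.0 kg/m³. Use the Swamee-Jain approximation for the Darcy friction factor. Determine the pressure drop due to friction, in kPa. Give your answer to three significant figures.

V = 4Q/(πD²) = 4·0.109/(π·0.270²) = 1.904 m/s
Re = VD/ν = 1.904·0.270/4.40×10^-7 = 1.17×10^6 → turbulent
ε/D = 0.0012/270 = 4.44×10^-6
Swamee-Jain: f = 0.01143
h_f = f(L/D)V²/(2g) = 0.01143·(187/0.270)·1.904²/(2·9.81) = 1.463 m
Δp = ρg·h_f = 717.0·9.81·1.463 = 10.29 kPa

Δp ≈ 10.3 kPa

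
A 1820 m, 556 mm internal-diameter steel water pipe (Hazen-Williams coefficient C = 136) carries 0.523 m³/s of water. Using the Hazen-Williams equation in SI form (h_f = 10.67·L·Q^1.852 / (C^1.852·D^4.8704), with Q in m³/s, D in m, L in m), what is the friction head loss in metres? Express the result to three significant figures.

h_f ≈ 11.4 m

h_f = 10.67·1820·0.523^1.852 / (136^1.852·0.556^4.8704) = 11.41 m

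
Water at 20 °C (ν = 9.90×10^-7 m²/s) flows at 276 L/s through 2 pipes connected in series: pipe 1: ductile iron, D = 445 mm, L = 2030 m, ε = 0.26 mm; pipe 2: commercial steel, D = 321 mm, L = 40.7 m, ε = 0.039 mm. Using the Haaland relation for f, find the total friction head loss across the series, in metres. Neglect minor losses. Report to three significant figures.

H ≈ 14.1 m

Pipe 1: V = 1.775 m/s, Re = 7.98×10^5, ε/D = 5.84×10^-4, f = 0.01782, h_1 = f(L/D)V²/2g = 13.05 m
Pipe 2: V = 3.410 m/s, Re = 1.11×10^6, ε/D = 1.21×10^-4, f = 0.01354, h_2 = f(L/D)V²/2g = 1.017 m
Series → Q common, losses add: H = Σh = 14.07 m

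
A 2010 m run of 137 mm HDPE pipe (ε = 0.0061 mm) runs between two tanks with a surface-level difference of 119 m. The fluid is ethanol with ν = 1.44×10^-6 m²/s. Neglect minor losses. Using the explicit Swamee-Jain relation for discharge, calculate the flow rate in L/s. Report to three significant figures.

Q ≈ 48.3 L/s

Swamee-Jain (Type II): Q = -0.965·√(gD⁵h_f/L)·ln[ε/(3.7D) + √(3.17ν²L/(gD³h_f))]
√(gD⁵h_f/L) = √(9.81·0.137⁵·119/2010) = 0.005294
ε/(3.7D) = 1.20×10^-5; √(3.17ν²L/(gD³h_f)) = 6.63×10^-5
Q = -0.965·0.005294·ln(7.838×10^-5) = 0.04830 m³/s
Check: V = 3.28 m/s, Re = 3.12×10^5, f = 0.01479, h_f = 119 m ≈ 119 m ✓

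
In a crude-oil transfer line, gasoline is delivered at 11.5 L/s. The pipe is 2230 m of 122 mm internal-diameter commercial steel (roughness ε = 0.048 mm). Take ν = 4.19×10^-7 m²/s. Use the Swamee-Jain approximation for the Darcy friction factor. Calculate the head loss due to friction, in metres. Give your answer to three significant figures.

V = 4Q/(πD²) = 4·0.0115/(π·0.122²) = 0.9838 m/s
Re = VD/ν = 0.9838·0.122/4.19×10^-7 = 2.86×10^5 → turbulent
ε/D = 0.048/122 = 3.93×10^-4
Swamee-Jain: f = 0.01775
h_f = f(L/D)V²/(2g) = 0.01775·(2230/0.122)·0.9838²/(2·9.81) = 16.01 m

h_f ≈ 16.0 m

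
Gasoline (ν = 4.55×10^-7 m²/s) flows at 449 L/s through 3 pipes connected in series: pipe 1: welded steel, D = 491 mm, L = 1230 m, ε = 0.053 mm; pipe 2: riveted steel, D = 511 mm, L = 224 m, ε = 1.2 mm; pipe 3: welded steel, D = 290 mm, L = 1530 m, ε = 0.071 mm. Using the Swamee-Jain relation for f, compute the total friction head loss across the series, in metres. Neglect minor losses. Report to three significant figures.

Pipe 1: V = 2.371 m/s, Re = 2.56×10^6, ε/D = 1.08×10^-4, f = 0.01286, h_1 = f(L/D)V²/2g = 9.233 m
Pipe 2: V = 2.189 m/s, Re = 2.46×10^6, ε/D = 0.00235, f = 0.02456, h_2 = f(L/D)V²/2g = 2.630 m
Pipe 3: V = 6.798 m/s, Re = 4.33×10^6, ε/D = 2.45×10^-4, f = 0.01458, h_3 = f(L/D)V²/2g = 181.2 m
Series → Q common, losses add: H = Σh = 193.0 m

H ≈ 193 m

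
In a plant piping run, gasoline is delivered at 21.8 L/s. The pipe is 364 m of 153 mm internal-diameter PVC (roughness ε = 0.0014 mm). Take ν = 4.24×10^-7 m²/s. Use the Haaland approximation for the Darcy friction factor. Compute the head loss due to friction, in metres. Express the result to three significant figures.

V = 4Q/(πD²) = 4·0.0218/(π·0.153²) = 1.186 m/s
Re = VD/ν = 1.186·0.153/4.24×10^-7 = 4.28×10^5 → turbulent
ε/D = 0.0014/153 = 9.15×10^-6
Haaland: f = 0.01353
h_f = f(L/D)V²/(2g) = 0.01353·(364/0.153)·1.186²/(2·9.81) = 2.306 m

h_f ≈ 2.31 m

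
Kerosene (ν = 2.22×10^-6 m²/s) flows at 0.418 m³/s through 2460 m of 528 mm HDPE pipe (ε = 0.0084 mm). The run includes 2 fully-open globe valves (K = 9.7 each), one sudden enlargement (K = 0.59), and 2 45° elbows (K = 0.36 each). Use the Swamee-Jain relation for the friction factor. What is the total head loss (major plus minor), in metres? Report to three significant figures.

H_L ≈ 15.6 m

V = 4Q/(πD²) = 1.909 m/s; V²/2g = 0.1858 m
Re = 4.54×10^5, ε/D = 1.59×10^-5 → f = 0.01356 (Swamee-Jain)
Major: h_f = f(L/D)·V²/2g = 0.01356·4659·0.1858 = 11.73 m
Minor: ΣK = 20.7; h_m = ΣK·V²/2g = 3.847 m
Total H_L = 11.73 + 3.847 = 15.58 m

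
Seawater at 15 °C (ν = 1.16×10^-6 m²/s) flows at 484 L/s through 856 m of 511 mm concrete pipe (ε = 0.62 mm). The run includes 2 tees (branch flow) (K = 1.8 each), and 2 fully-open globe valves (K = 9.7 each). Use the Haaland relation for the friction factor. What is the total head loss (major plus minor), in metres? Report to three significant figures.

H_L ≈ 16.4 m

V = 4Q/(πD²) = 2.360 m/s; V²/2g = 0.2839 m
Re = 1.04×10^6, ε/D = 0.00121 → f = 0.02086 (Haaland)
Major: h_f = f(L/D)·V²/2g = 0.02086·1675·0.2839 = 9.919 m
Minor: ΣK = 23.0; h_m = ΣK·V²/2g = 6.529 m
Total H_L = 9.919 + 6.529 = 16.45 m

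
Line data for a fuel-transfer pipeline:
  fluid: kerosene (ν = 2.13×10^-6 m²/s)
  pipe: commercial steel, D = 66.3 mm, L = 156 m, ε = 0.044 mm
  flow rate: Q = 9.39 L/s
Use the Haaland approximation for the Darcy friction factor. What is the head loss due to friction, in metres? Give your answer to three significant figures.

h_f ≈ 18.8 m

V = 4Q/(πD²) = 4·0.00939/(π·0.0663²) = 2.720 m/s
Re = VD/ν = 2.720·0.0663/2.13×10^-6 = 8.47×10^4 → turbulent
ε/D = 0.044/66.3 = 6.64×10^-4
Haaland: f = 0.02114
h_f = f(L/D)V²/(2g) = 0.02114·(156/0.0663)·2.720²/(2·9.81) = 18.75 m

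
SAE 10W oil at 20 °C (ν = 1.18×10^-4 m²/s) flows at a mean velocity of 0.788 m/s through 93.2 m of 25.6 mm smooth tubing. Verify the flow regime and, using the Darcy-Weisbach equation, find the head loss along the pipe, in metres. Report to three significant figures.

Re = VD/ν = 0.788·0.02560/1.18×10^-4 = 171 → laminar (Re < 2300)
f = 64/Re = 0.3744
h_f = f(L/D)V²/(2g) = 0.3744·(93.2/0.02560)·0.788²/(2·9.81) = 43.13 m

h_f ≈ 43.1 m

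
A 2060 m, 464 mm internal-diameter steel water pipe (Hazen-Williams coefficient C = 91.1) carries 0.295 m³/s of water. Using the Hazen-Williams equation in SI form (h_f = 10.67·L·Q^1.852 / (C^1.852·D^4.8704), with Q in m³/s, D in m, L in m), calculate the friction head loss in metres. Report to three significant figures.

h_f ≈ 22.7 m

h_f = 10.67·2060·0.295^1.852 / (91.1^1.852·0.464^4.8704) = 22.66 m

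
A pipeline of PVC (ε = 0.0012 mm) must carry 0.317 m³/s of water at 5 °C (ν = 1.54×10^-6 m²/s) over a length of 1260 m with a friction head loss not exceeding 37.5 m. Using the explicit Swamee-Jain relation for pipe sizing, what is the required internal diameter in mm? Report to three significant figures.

Swamee-Jain (Type III): D = 0.66·[ε^1.25·(LQ²/(gh_f))^4.75 + ν·Q^9.4·(L/(gh_f))^5.2]^0.04
LQ²/(gh_f) = 0.3442; L/(gh_f) = 3.425
Term 1 = ε^1.25·(…)^4.75 = 2.50×10^-10; Term 2 = ν·Q^9.4·(…)^5.2 = 1.90×10^-8
D = 0.66·(2.50×10^-10 + 1.90×10^-8)^0.04 = 0.3243 m = 324 mm
Check: V = 3.84 m/s, Re = 8.08×10^5, f = 0.01212, h_f = 35.4 m ≈ 37.5 m ✓

D ≈ 324 mm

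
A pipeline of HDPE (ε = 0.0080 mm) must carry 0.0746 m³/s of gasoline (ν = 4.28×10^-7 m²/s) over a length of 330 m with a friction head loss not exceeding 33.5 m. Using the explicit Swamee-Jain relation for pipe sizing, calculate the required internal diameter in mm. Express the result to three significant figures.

D ≈ 142 mm

Swamee-Jain (Type III): D = 0.66·[ε^1.25·(LQ²/(gh_f))^4.75 + ν·Q^9.4·(L/(gh_f))^5.2]^0.04
LQ²/(gh_f) = 0.005588; L/(gh_f) = 1.004
Term 1 = ε^1.25·(…)^4.75 = 8.48×10^-18; Term 2 = ν·Q^9.4·(…)^5.2 = 1.11×10^-17
D = 0.66·(8.48×10^-18 + 1.11×10^-17)^0.04 = 0.1416 m = 142 mm
Check: V = 4.73 m/s, Re = 1.57×10^6, f = 0.01226, h_f = 32.6 m ≈ 33.5 m ✓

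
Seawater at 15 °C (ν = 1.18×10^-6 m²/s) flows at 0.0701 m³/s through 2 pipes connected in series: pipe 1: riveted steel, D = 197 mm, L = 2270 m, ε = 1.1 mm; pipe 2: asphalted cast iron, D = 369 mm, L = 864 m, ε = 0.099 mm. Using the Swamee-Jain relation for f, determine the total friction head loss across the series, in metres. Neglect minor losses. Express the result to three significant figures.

H ≈ 99.5 m

Pipe 1: V = 2.300 m/s, Re = 3.84×10^5, ε/D = 0.00558, f = 0.03175, h_1 = f(L/D)V²/2g = 98.63 m
Pipe 2: V = 0.6555 m/s, Re = 2.05×10^5, ε/D = 2.68×10^-4, f = 0.01754, h_2 = f(L/D)V²/2g = 0.8993 m
Series → Q common, losses add: H = Σh = 99.53 m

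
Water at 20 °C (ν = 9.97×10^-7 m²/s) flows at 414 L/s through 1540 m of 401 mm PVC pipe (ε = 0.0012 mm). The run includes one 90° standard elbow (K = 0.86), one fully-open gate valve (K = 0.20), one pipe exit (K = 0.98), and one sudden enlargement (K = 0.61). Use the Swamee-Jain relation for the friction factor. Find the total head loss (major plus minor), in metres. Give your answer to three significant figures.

V = 4Q/(πD²) = 3.278 m/s; V²/2g = 0.5477 m
Re = 1.32×10^6, ε/D = 2.99×10^-6 → f = 0.01117 (Swamee-Jain)
Major: h_f = f(L/D)·V²/2g = 0.01117·3840·0.5477 = 23.51 m
Minor: ΣK = 2.65; h_m = ΣK·V²/2g = 1.451 m
Total H_L = 23.51 + 1.451 = 24.96 m

H_L ≈ 25.0 m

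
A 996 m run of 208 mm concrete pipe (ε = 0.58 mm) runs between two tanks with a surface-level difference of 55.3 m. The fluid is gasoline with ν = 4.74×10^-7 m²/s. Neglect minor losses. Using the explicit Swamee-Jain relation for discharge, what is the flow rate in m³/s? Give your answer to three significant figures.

Swamee-Jain (Type II): Q = -0.965·√(gD⁵h_f/L)·ln[ε/(3.7D) + √(3.17ν²L/(gD³h_f))]
√(gD⁵h_f/L) = √(9.81·0.208⁵·55.3/996) = 0.01456
ε/(3.7D) = 7.54×10^-4; √(3.17ν²L/(gD³h_f)) = 1.21×10^-5
Q = -0.965·0.01456·ln(7.657×10^-4) = 0.1008 m³/s
Check: V = 2.97 m/s, Re = 1.30×10^6, f = 0.02580, h_f = 55.4 m ≈ 55.3 m ✓

Q ≈ 0.101 m³/s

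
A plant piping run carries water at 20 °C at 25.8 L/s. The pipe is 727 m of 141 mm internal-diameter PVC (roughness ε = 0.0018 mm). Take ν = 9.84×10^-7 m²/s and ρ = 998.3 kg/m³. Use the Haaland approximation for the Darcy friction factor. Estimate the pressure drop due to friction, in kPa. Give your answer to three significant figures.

V = 4Q/(πD²) = 4·0.0258/(π·0.141²) = 1.652 m/s
Re = VD/ν = 1.652·0.141/9.84×10^-7 = 2.37×10^5 → turbulent
ε/D = 0.0018/141 = 1.28×10^-5
Haaland: f = 0.01509
h_f = f(L/D)V²/(2g) = 0.01509·(727/0.141)·1.652²/(2·9.81) = 10.83 m
Δp = ρg·h_f = 998.3·9.81·10.83 = 106.0 kPa

Δp ≈ 106 kPa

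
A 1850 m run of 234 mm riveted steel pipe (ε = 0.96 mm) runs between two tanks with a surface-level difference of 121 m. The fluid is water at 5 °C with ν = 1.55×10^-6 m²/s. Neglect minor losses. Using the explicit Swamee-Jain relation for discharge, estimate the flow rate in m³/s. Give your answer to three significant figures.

Swamee-Jain (Type II): Q = -0.965·√(gD⁵h_f/L)·ln[ε/(3.7D) + √(3.17ν²L/(gD³h_f))]
√(gD⁵h_f/L) = √(9.81·0.234⁵·121/1850) = 0.02122
ε/(3.7D) = 0.00111; √(3.17ν²L/(gD³h_f)) = 3.04×10^-5
Q = -0.965·0.02122·ln(0.001139) = 0.1388 m³/s
Check: V = 3.23 m/s, Re = 4.87×10^5, f = 0.02896, h_f = 121 m ≈ 121 m ✓

Q ≈ 0.139 m³/s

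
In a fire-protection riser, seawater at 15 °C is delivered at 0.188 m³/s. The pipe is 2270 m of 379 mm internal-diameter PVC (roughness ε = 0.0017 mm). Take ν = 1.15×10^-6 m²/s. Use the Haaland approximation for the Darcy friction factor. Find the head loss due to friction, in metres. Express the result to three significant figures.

h_f ≈ 10.9 m

V = 4Q/(πD²) = 4·0.188/(π·0.379²) = 1.666 m/s
Re = VD/ν = 1.666·0.379/1.15×10^-6 = 5.49×10^5 → turbulent
ε/D = 0.0017/379 = 4.49×10^-6
Haaland: f = 0.01290
h_f = f(L/D)V²/(2g) = 0.01290·(2270/0.379)·1.666²/(2·9.81) = 10.93 m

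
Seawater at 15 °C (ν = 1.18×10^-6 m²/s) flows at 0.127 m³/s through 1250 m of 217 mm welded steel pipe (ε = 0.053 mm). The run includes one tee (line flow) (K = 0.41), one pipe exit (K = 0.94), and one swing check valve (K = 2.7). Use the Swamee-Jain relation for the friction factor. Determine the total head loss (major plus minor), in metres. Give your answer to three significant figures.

V = 4Q/(πD²) = 3.434 m/s; V²/2g = 0.6010 m
Re = 6.31×10^5, ε/D = 2.44×10^-4 → f = 0.01564 (Swamee-Jain)
Major: h_f = f(L/D)·V²/2g = 0.01564·5760·0.6010 = 54.16 m
Minor: ΣK = 4.05; h_m = ΣK·V²/2g = 2.434 m
Total H_L = 54.16 + 2.434 = 56.60 m

H_L ≈ 56.6 m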